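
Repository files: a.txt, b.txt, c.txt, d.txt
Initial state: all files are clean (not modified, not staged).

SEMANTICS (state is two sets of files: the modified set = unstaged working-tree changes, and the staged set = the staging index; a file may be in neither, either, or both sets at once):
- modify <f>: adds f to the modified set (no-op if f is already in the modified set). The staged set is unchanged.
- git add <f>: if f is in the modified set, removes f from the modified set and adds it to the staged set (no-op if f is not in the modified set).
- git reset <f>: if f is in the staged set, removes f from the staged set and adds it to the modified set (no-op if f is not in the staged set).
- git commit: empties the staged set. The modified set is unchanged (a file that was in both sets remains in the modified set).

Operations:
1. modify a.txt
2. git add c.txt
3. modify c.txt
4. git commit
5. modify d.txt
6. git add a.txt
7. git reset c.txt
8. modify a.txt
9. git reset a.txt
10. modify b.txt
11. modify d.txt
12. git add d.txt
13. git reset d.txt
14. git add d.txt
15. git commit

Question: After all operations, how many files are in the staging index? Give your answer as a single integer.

After op 1 (modify a.txt): modified={a.txt} staged={none}
After op 2 (git add c.txt): modified={a.txt} staged={none}
After op 3 (modify c.txt): modified={a.txt, c.txt} staged={none}
After op 4 (git commit): modified={a.txt, c.txt} staged={none}
After op 5 (modify d.txt): modified={a.txt, c.txt, d.txt} staged={none}
After op 6 (git add a.txt): modified={c.txt, d.txt} staged={a.txt}
After op 7 (git reset c.txt): modified={c.txt, d.txt} staged={a.txt}
After op 8 (modify a.txt): modified={a.txt, c.txt, d.txt} staged={a.txt}
After op 9 (git reset a.txt): modified={a.txt, c.txt, d.txt} staged={none}
After op 10 (modify b.txt): modified={a.txt, b.txt, c.txt, d.txt} staged={none}
After op 11 (modify d.txt): modified={a.txt, b.txt, c.txt, d.txt} staged={none}
After op 12 (git add d.txt): modified={a.txt, b.txt, c.txt} staged={d.txt}
After op 13 (git reset d.txt): modified={a.txt, b.txt, c.txt, d.txt} staged={none}
After op 14 (git add d.txt): modified={a.txt, b.txt, c.txt} staged={d.txt}
After op 15 (git commit): modified={a.txt, b.txt, c.txt} staged={none}
Final staged set: {none} -> count=0

Answer: 0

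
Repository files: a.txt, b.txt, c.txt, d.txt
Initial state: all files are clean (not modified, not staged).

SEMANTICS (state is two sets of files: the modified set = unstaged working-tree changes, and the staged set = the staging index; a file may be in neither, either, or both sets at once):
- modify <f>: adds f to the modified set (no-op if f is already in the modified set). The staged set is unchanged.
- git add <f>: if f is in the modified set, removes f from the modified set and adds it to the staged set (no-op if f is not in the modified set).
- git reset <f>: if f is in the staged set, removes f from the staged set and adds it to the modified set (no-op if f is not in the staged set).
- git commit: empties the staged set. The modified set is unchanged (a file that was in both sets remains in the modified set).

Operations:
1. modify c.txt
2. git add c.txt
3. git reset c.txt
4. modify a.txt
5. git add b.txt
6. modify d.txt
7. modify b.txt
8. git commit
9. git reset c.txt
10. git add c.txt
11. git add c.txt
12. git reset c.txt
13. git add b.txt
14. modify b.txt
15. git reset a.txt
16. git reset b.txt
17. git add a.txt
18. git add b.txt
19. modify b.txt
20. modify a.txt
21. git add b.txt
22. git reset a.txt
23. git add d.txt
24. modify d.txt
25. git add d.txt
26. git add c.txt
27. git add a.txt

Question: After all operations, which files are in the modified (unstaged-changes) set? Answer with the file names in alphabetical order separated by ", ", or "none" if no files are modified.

Answer: none

Derivation:
After op 1 (modify c.txt): modified={c.txt} staged={none}
After op 2 (git add c.txt): modified={none} staged={c.txt}
After op 3 (git reset c.txt): modified={c.txt} staged={none}
After op 4 (modify a.txt): modified={a.txt, c.txt} staged={none}
After op 5 (git add b.txt): modified={a.txt, c.txt} staged={none}
After op 6 (modify d.txt): modified={a.txt, c.txt, d.txt} staged={none}
After op 7 (modify b.txt): modified={a.txt, b.txt, c.txt, d.txt} staged={none}
After op 8 (git commit): modified={a.txt, b.txt, c.txt, d.txt} staged={none}
After op 9 (git reset c.txt): modified={a.txt, b.txt, c.txt, d.txt} staged={none}
After op 10 (git add c.txt): modified={a.txt, b.txt, d.txt} staged={c.txt}
After op 11 (git add c.txt): modified={a.txt, b.txt, d.txt} staged={c.txt}
After op 12 (git reset c.txt): modified={a.txt, b.txt, c.txt, d.txt} staged={none}
After op 13 (git add b.txt): modified={a.txt, c.txt, d.txt} staged={b.txt}
After op 14 (modify b.txt): modified={a.txt, b.txt, c.txt, d.txt} staged={b.txt}
After op 15 (git reset a.txt): modified={a.txt, b.txt, c.txt, d.txt} staged={b.txt}
After op 16 (git reset b.txt): modified={a.txt, b.txt, c.txt, d.txt} staged={none}
After op 17 (git add a.txt): modified={b.txt, c.txt, d.txt} staged={a.txt}
After op 18 (git add b.txt): modified={c.txt, d.txt} staged={a.txt, b.txt}
After op 19 (modify b.txt): modified={b.txt, c.txt, d.txt} staged={a.txt, b.txt}
After op 20 (modify a.txt): modified={a.txt, b.txt, c.txt, d.txt} staged={a.txt, b.txt}
After op 21 (git add b.txt): modified={a.txt, c.txt, d.txt} staged={a.txt, b.txt}
After op 22 (git reset a.txt): modified={a.txt, c.txt, d.txt} staged={b.txt}
After op 23 (git add d.txt): modified={a.txt, c.txt} staged={b.txt, d.txt}
After op 24 (modify d.txt): modified={a.txt, c.txt, d.txt} staged={b.txt, d.txt}
After op 25 (git add d.txt): modified={a.txt, c.txt} staged={b.txt, d.txt}
After op 26 (git add c.txt): modified={a.txt} staged={b.txt, c.txt, d.txt}
After op 27 (git add a.txt): modified={none} staged={a.txt, b.txt, c.txt, d.txt}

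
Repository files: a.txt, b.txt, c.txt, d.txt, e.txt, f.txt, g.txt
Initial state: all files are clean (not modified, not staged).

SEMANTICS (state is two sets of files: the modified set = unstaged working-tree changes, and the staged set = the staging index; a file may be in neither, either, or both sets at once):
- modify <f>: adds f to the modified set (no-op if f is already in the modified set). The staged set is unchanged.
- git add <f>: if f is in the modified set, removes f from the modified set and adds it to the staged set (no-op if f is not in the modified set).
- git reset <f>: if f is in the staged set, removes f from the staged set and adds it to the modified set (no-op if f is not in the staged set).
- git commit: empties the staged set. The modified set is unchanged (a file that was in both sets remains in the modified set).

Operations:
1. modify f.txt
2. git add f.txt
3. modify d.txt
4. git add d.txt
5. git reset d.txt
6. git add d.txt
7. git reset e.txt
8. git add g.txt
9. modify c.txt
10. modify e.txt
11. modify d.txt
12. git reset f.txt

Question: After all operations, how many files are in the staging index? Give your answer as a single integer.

After op 1 (modify f.txt): modified={f.txt} staged={none}
After op 2 (git add f.txt): modified={none} staged={f.txt}
After op 3 (modify d.txt): modified={d.txt} staged={f.txt}
After op 4 (git add d.txt): modified={none} staged={d.txt, f.txt}
After op 5 (git reset d.txt): modified={d.txt} staged={f.txt}
After op 6 (git add d.txt): modified={none} staged={d.txt, f.txt}
After op 7 (git reset e.txt): modified={none} staged={d.txt, f.txt}
After op 8 (git add g.txt): modified={none} staged={d.txt, f.txt}
After op 9 (modify c.txt): modified={c.txt} staged={d.txt, f.txt}
After op 10 (modify e.txt): modified={c.txt, e.txt} staged={d.txt, f.txt}
After op 11 (modify d.txt): modified={c.txt, d.txt, e.txt} staged={d.txt, f.txt}
After op 12 (git reset f.txt): modified={c.txt, d.txt, e.txt, f.txt} staged={d.txt}
Final staged set: {d.txt} -> count=1

Answer: 1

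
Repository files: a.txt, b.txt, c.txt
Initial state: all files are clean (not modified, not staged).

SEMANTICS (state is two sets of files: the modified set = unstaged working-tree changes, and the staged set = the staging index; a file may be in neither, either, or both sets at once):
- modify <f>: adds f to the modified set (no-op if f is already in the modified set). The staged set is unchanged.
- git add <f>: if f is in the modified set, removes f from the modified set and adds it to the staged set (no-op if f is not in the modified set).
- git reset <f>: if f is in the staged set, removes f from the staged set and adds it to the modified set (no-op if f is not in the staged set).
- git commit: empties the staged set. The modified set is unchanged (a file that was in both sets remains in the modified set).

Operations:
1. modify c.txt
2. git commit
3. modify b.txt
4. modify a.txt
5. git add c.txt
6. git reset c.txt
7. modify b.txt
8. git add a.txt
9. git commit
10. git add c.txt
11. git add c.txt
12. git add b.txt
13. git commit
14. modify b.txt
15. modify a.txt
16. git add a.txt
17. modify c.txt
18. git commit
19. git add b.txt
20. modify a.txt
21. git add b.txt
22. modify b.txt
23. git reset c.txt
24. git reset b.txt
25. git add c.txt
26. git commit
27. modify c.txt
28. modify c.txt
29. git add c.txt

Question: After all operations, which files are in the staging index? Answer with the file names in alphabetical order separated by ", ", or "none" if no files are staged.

After op 1 (modify c.txt): modified={c.txt} staged={none}
After op 2 (git commit): modified={c.txt} staged={none}
After op 3 (modify b.txt): modified={b.txt, c.txt} staged={none}
After op 4 (modify a.txt): modified={a.txt, b.txt, c.txt} staged={none}
After op 5 (git add c.txt): modified={a.txt, b.txt} staged={c.txt}
After op 6 (git reset c.txt): modified={a.txt, b.txt, c.txt} staged={none}
After op 7 (modify b.txt): modified={a.txt, b.txt, c.txt} staged={none}
After op 8 (git add a.txt): modified={b.txt, c.txt} staged={a.txt}
After op 9 (git commit): modified={b.txt, c.txt} staged={none}
After op 10 (git add c.txt): modified={b.txt} staged={c.txt}
After op 11 (git add c.txt): modified={b.txt} staged={c.txt}
After op 12 (git add b.txt): modified={none} staged={b.txt, c.txt}
After op 13 (git commit): modified={none} staged={none}
After op 14 (modify b.txt): modified={b.txt} staged={none}
After op 15 (modify a.txt): modified={a.txt, b.txt} staged={none}
After op 16 (git add a.txt): modified={b.txt} staged={a.txt}
After op 17 (modify c.txt): modified={b.txt, c.txt} staged={a.txt}
After op 18 (git commit): modified={b.txt, c.txt} staged={none}
After op 19 (git add b.txt): modified={c.txt} staged={b.txt}
After op 20 (modify a.txt): modified={a.txt, c.txt} staged={b.txt}
After op 21 (git add b.txt): modified={a.txt, c.txt} staged={b.txt}
After op 22 (modify b.txt): modified={a.txt, b.txt, c.txt} staged={b.txt}
After op 23 (git reset c.txt): modified={a.txt, b.txt, c.txt} staged={b.txt}
After op 24 (git reset b.txt): modified={a.txt, b.txt, c.txt} staged={none}
After op 25 (git add c.txt): modified={a.txt, b.txt} staged={c.txt}
After op 26 (git commit): modified={a.txt, b.txt} staged={none}
After op 27 (modify c.txt): modified={a.txt, b.txt, c.txt} staged={none}
After op 28 (modify c.txt): modified={a.txt, b.txt, c.txt} staged={none}
After op 29 (git add c.txt): modified={a.txt, b.txt} staged={c.txt}

Answer: c.txt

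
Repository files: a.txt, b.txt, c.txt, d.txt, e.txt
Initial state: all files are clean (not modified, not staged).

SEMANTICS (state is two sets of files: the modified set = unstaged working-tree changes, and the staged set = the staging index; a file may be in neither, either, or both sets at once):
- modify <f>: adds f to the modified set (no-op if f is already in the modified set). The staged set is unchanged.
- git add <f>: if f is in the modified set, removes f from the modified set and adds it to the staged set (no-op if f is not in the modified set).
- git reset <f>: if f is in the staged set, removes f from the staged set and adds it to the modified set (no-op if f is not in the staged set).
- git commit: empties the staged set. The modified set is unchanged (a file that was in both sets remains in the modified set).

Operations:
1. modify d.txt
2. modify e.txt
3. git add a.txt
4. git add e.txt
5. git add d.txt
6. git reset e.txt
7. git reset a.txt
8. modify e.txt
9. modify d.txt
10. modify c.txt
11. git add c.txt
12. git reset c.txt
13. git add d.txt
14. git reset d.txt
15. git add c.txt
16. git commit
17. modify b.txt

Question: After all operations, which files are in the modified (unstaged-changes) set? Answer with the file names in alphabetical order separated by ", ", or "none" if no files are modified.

After op 1 (modify d.txt): modified={d.txt} staged={none}
After op 2 (modify e.txt): modified={d.txt, e.txt} staged={none}
After op 3 (git add a.txt): modified={d.txt, e.txt} staged={none}
After op 4 (git add e.txt): modified={d.txt} staged={e.txt}
After op 5 (git add d.txt): modified={none} staged={d.txt, e.txt}
After op 6 (git reset e.txt): modified={e.txt} staged={d.txt}
After op 7 (git reset a.txt): modified={e.txt} staged={d.txt}
After op 8 (modify e.txt): modified={e.txt} staged={d.txt}
After op 9 (modify d.txt): modified={d.txt, e.txt} staged={d.txt}
After op 10 (modify c.txt): modified={c.txt, d.txt, e.txt} staged={d.txt}
After op 11 (git add c.txt): modified={d.txt, e.txt} staged={c.txt, d.txt}
After op 12 (git reset c.txt): modified={c.txt, d.txt, e.txt} staged={d.txt}
After op 13 (git add d.txt): modified={c.txt, e.txt} staged={d.txt}
After op 14 (git reset d.txt): modified={c.txt, d.txt, e.txt} staged={none}
After op 15 (git add c.txt): modified={d.txt, e.txt} staged={c.txt}
After op 16 (git commit): modified={d.txt, e.txt} staged={none}
After op 17 (modify b.txt): modified={b.txt, d.txt, e.txt} staged={none}

Answer: b.txt, d.txt, e.txt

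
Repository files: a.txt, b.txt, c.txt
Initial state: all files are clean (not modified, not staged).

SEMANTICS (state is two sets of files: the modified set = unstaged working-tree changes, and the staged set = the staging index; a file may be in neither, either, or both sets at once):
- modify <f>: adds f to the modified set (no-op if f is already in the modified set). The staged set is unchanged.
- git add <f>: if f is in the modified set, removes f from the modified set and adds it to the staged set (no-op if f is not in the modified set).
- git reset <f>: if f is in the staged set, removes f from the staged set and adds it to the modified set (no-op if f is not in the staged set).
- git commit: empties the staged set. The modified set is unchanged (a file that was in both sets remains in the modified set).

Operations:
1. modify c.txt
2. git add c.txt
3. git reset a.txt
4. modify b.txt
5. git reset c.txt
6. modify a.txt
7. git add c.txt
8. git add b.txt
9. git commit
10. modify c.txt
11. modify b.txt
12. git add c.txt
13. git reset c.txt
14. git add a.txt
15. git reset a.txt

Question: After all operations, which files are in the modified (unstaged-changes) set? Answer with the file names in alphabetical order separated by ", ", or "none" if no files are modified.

Answer: a.txt, b.txt, c.txt

Derivation:
After op 1 (modify c.txt): modified={c.txt} staged={none}
After op 2 (git add c.txt): modified={none} staged={c.txt}
After op 3 (git reset a.txt): modified={none} staged={c.txt}
After op 4 (modify b.txt): modified={b.txt} staged={c.txt}
After op 5 (git reset c.txt): modified={b.txt, c.txt} staged={none}
After op 6 (modify a.txt): modified={a.txt, b.txt, c.txt} staged={none}
After op 7 (git add c.txt): modified={a.txt, b.txt} staged={c.txt}
After op 8 (git add b.txt): modified={a.txt} staged={b.txt, c.txt}
After op 9 (git commit): modified={a.txt} staged={none}
After op 10 (modify c.txt): modified={a.txt, c.txt} staged={none}
After op 11 (modify b.txt): modified={a.txt, b.txt, c.txt} staged={none}
After op 12 (git add c.txt): modified={a.txt, b.txt} staged={c.txt}
After op 13 (git reset c.txt): modified={a.txt, b.txt, c.txt} staged={none}
After op 14 (git add a.txt): modified={b.txt, c.txt} staged={a.txt}
After op 15 (git reset a.txt): modified={a.txt, b.txt, c.txt} staged={none}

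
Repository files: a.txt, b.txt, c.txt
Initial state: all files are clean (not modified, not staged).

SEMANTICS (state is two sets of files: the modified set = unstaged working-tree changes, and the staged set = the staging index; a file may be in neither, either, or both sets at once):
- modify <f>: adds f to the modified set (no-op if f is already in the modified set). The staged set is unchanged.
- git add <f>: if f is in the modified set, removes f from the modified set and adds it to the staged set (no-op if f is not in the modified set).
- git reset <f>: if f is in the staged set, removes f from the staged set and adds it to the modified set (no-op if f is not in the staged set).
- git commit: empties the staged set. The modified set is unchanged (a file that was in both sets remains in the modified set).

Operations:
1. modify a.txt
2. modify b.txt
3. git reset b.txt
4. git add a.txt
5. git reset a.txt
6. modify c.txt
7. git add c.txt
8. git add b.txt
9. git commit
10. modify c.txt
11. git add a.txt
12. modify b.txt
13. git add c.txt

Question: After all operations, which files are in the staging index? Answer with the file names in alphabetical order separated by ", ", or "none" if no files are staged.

Answer: a.txt, c.txt

Derivation:
After op 1 (modify a.txt): modified={a.txt} staged={none}
After op 2 (modify b.txt): modified={a.txt, b.txt} staged={none}
After op 3 (git reset b.txt): modified={a.txt, b.txt} staged={none}
After op 4 (git add a.txt): modified={b.txt} staged={a.txt}
After op 5 (git reset a.txt): modified={a.txt, b.txt} staged={none}
After op 6 (modify c.txt): modified={a.txt, b.txt, c.txt} staged={none}
After op 7 (git add c.txt): modified={a.txt, b.txt} staged={c.txt}
After op 8 (git add b.txt): modified={a.txt} staged={b.txt, c.txt}
After op 9 (git commit): modified={a.txt} staged={none}
After op 10 (modify c.txt): modified={a.txt, c.txt} staged={none}
After op 11 (git add a.txt): modified={c.txt} staged={a.txt}
After op 12 (modify b.txt): modified={b.txt, c.txt} staged={a.txt}
After op 13 (git add c.txt): modified={b.txt} staged={a.txt, c.txt}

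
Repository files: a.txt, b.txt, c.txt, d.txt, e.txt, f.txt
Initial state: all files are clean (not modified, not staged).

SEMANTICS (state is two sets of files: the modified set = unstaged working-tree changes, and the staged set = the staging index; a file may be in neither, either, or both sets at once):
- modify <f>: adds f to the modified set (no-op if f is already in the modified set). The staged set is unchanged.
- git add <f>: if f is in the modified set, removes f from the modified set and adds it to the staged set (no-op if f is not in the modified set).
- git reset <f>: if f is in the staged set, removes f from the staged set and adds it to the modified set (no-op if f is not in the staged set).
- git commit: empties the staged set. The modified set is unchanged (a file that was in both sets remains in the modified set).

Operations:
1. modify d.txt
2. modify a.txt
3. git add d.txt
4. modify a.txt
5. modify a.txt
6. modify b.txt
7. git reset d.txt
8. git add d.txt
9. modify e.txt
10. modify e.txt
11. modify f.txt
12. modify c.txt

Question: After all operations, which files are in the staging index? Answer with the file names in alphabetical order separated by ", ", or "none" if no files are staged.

Answer: d.txt

Derivation:
After op 1 (modify d.txt): modified={d.txt} staged={none}
After op 2 (modify a.txt): modified={a.txt, d.txt} staged={none}
After op 3 (git add d.txt): modified={a.txt} staged={d.txt}
After op 4 (modify a.txt): modified={a.txt} staged={d.txt}
After op 5 (modify a.txt): modified={a.txt} staged={d.txt}
After op 6 (modify b.txt): modified={a.txt, b.txt} staged={d.txt}
After op 7 (git reset d.txt): modified={a.txt, b.txt, d.txt} staged={none}
After op 8 (git add d.txt): modified={a.txt, b.txt} staged={d.txt}
After op 9 (modify e.txt): modified={a.txt, b.txt, e.txt} staged={d.txt}
After op 10 (modify e.txt): modified={a.txt, b.txt, e.txt} staged={d.txt}
After op 11 (modify f.txt): modified={a.txt, b.txt, e.txt, f.txt} staged={d.txt}
After op 12 (modify c.txt): modified={a.txt, b.txt, c.txt, e.txt, f.txt} staged={d.txt}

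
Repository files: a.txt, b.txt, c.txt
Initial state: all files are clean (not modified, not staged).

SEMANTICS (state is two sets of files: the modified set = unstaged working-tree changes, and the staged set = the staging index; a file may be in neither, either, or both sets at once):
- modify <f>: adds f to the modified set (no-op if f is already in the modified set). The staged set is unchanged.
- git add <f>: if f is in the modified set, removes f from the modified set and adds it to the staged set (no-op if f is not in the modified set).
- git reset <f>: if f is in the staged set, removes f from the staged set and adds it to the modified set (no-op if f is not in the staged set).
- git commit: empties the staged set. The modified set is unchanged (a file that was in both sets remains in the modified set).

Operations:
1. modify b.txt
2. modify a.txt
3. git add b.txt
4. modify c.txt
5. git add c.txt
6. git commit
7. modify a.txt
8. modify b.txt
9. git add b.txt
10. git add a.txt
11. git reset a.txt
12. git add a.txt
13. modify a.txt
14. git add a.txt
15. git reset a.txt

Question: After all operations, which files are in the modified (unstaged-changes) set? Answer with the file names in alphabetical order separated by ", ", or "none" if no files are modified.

After op 1 (modify b.txt): modified={b.txt} staged={none}
After op 2 (modify a.txt): modified={a.txt, b.txt} staged={none}
After op 3 (git add b.txt): modified={a.txt} staged={b.txt}
After op 4 (modify c.txt): modified={a.txt, c.txt} staged={b.txt}
After op 5 (git add c.txt): modified={a.txt} staged={b.txt, c.txt}
After op 6 (git commit): modified={a.txt} staged={none}
After op 7 (modify a.txt): modified={a.txt} staged={none}
After op 8 (modify b.txt): modified={a.txt, b.txt} staged={none}
After op 9 (git add b.txt): modified={a.txt} staged={b.txt}
After op 10 (git add a.txt): modified={none} staged={a.txt, b.txt}
After op 11 (git reset a.txt): modified={a.txt} staged={b.txt}
After op 12 (git add a.txt): modified={none} staged={a.txt, b.txt}
After op 13 (modify a.txt): modified={a.txt} staged={a.txt, b.txt}
After op 14 (git add a.txt): modified={none} staged={a.txt, b.txt}
After op 15 (git reset a.txt): modified={a.txt} staged={b.txt}

Answer: a.txt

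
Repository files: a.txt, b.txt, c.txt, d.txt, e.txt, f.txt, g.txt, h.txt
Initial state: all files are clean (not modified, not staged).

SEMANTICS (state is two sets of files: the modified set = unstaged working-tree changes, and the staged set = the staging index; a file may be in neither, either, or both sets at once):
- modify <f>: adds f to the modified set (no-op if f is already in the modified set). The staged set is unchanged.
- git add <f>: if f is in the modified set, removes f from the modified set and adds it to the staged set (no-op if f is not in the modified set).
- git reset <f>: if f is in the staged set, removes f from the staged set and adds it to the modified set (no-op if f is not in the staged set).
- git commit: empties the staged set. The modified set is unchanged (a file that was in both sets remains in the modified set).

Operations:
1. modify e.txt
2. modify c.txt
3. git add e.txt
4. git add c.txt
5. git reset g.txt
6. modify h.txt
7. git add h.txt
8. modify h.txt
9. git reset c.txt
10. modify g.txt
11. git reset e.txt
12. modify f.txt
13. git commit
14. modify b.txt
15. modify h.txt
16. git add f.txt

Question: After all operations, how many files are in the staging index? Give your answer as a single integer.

Answer: 1

Derivation:
After op 1 (modify e.txt): modified={e.txt} staged={none}
After op 2 (modify c.txt): modified={c.txt, e.txt} staged={none}
After op 3 (git add e.txt): modified={c.txt} staged={e.txt}
After op 4 (git add c.txt): modified={none} staged={c.txt, e.txt}
After op 5 (git reset g.txt): modified={none} staged={c.txt, e.txt}
After op 6 (modify h.txt): modified={h.txt} staged={c.txt, e.txt}
After op 7 (git add h.txt): modified={none} staged={c.txt, e.txt, h.txt}
After op 8 (modify h.txt): modified={h.txt} staged={c.txt, e.txt, h.txt}
After op 9 (git reset c.txt): modified={c.txt, h.txt} staged={e.txt, h.txt}
After op 10 (modify g.txt): modified={c.txt, g.txt, h.txt} staged={e.txt, h.txt}
After op 11 (git reset e.txt): modified={c.txt, e.txt, g.txt, h.txt} staged={h.txt}
After op 12 (modify f.txt): modified={c.txt, e.txt, f.txt, g.txt, h.txt} staged={h.txt}
After op 13 (git commit): modified={c.txt, e.txt, f.txt, g.txt, h.txt} staged={none}
After op 14 (modify b.txt): modified={b.txt, c.txt, e.txt, f.txt, g.txt, h.txt} staged={none}
After op 15 (modify h.txt): modified={b.txt, c.txt, e.txt, f.txt, g.txt, h.txt} staged={none}
After op 16 (git add f.txt): modified={b.txt, c.txt, e.txt, g.txt, h.txt} staged={f.txt}
Final staged set: {f.txt} -> count=1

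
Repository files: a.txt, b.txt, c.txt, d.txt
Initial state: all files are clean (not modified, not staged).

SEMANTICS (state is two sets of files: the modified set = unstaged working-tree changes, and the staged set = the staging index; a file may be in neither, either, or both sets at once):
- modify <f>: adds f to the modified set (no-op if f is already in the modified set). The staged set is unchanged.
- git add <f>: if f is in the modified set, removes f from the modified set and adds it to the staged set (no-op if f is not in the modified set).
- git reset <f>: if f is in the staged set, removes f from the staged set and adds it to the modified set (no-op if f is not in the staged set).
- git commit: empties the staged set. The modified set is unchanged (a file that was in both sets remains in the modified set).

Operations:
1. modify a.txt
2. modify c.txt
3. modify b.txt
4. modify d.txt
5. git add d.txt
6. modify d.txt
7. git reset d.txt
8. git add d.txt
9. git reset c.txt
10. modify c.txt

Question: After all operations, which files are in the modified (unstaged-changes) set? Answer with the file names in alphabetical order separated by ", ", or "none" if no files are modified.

After op 1 (modify a.txt): modified={a.txt} staged={none}
After op 2 (modify c.txt): modified={a.txt, c.txt} staged={none}
After op 3 (modify b.txt): modified={a.txt, b.txt, c.txt} staged={none}
After op 4 (modify d.txt): modified={a.txt, b.txt, c.txt, d.txt} staged={none}
After op 5 (git add d.txt): modified={a.txt, b.txt, c.txt} staged={d.txt}
After op 6 (modify d.txt): modified={a.txt, b.txt, c.txt, d.txt} staged={d.txt}
After op 7 (git reset d.txt): modified={a.txt, b.txt, c.txt, d.txt} staged={none}
After op 8 (git add d.txt): modified={a.txt, b.txt, c.txt} staged={d.txt}
After op 9 (git reset c.txt): modified={a.txt, b.txt, c.txt} staged={d.txt}
After op 10 (modify c.txt): modified={a.txt, b.txt, c.txt} staged={d.txt}

Answer: a.txt, b.txt, c.txt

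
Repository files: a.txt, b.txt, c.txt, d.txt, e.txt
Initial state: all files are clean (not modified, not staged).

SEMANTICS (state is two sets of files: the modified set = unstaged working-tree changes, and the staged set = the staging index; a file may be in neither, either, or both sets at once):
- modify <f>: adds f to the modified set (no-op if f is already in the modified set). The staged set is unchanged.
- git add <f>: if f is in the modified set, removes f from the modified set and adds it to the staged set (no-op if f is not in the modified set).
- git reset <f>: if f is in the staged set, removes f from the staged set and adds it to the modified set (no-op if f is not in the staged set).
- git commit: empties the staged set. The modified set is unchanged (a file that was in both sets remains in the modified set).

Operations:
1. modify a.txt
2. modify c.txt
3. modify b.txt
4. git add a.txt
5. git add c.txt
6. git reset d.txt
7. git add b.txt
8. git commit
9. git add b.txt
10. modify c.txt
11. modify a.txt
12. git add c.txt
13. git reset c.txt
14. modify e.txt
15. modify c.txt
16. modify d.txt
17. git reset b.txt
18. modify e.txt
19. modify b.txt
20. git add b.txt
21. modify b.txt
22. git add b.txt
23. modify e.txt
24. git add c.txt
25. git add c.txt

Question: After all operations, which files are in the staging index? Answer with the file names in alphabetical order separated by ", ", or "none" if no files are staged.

Answer: b.txt, c.txt

Derivation:
After op 1 (modify a.txt): modified={a.txt} staged={none}
After op 2 (modify c.txt): modified={a.txt, c.txt} staged={none}
After op 3 (modify b.txt): modified={a.txt, b.txt, c.txt} staged={none}
After op 4 (git add a.txt): modified={b.txt, c.txt} staged={a.txt}
After op 5 (git add c.txt): modified={b.txt} staged={a.txt, c.txt}
After op 6 (git reset d.txt): modified={b.txt} staged={a.txt, c.txt}
After op 7 (git add b.txt): modified={none} staged={a.txt, b.txt, c.txt}
After op 8 (git commit): modified={none} staged={none}
After op 9 (git add b.txt): modified={none} staged={none}
After op 10 (modify c.txt): modified={c.txt} staged={none}
After op 11 (modify a.txt): modified={a.txt, c.txt} staged={none}
After op 12 (git add c.txt): modified={a.txt} staged={c.txt}
After op 13 (git reset c.txt): modified={a.txt, c.txt} staged={none}
After op 14 (modify e.txt): modified={a.txt, c.txt, e.txt} staged={none}
After op 15 (modify c.txt): modified={a.txt, c.txt, e.txt} staged={none}
After op 16 (modify d.txt): modified={a.txt, c.txt, d.txt, e.txt} staged={none}
After op 17 (git reset b.txt): modified={a.txt, c.txt, d.txt, e.txt} staged={none}
After op 18 (modify e.txt): modified={a.txt, c.txt, d.txt, e.txt} staged={none}
After op 19 (modify b.txt): modified={a.txt, b.txt, c.txt, d.txt, e.txt} staged={none}
After op 20 (git add b.txt): modified={a.txt, c.txt, d.txt, e.txt} staged={b.txt}
After op 21 (modify b.txt): modified={a.txt, b.txt, c.txt, d.txt, e.txt} staged={b.txt}
After op 22 (git add b.txt): modified={a.txt, c.txt, d.txt, e.txt} staged={b.txt}
After op 23 (modify e.txt): modified={a.txt, c.txt, d.txt, e.txt} staged={b.txt}
After op 24 (git add c.txt): modified={a.txt, d.txt, e.txt} staged={b.txt, c.txt}
After op 25 (git add c.txt): modified={a.txt, d.txt, e.txt} staged={b.txt, c.txt}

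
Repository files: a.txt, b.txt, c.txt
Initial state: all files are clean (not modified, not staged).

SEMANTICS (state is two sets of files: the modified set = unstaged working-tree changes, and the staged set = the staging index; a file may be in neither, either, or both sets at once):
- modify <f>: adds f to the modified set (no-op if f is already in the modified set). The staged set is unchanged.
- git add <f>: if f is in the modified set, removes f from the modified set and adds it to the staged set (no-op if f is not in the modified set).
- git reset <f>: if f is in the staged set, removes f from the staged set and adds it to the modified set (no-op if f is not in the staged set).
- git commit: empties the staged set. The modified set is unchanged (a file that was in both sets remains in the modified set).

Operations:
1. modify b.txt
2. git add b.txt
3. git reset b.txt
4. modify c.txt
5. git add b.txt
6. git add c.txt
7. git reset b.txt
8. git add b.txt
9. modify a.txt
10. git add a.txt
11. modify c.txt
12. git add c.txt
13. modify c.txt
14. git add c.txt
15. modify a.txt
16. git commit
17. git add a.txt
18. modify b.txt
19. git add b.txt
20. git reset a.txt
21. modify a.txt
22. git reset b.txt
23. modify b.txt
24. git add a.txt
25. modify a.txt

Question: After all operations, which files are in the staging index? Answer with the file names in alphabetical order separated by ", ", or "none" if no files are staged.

Answer: a.txt

Derivation:
After op 1 (modify b.txt): modified={b.txt} staged={none}
After op 2 (git add b.txt): modified={none} staged={b.txt}
After op 3 (git reset b.txt): modified={b.txt} staged={none}
After op 4 (modify c.txt): modified={b.txt, c.txt} staged={none}
After op 5 (git add b.txt): modified={c.txt} staged={b.txt}
After op 6 (git add c.txt): modified={none} staged={b.txt, c.txt}
After op 7 (git reset b.txt): modified={b.txt} staged={c.txt}
After op 8 (git add b.txt): modified={none} staged={b.txt, c.txt}
After op 9 (modify a.txt): modified={a.txt} staged={b.txt, c.txt}
After op 10 (git add a.txt): modified={none} staged={a.txt, b.txt, c.txt}
After op 11 (modify c.txt): modified={c.txt} staged={a.txt, b.txt, c.txt}
After op 12 (git add c.txt): modified={none} staged={a.txt, b.txt, c.txt}
After op 13 (modify c.txt): modified={c.txt} staged={a.txt, b.txt, c.txt}
After op 14 (git add c.txt): modified={none} staged={a.txt, b.txt, c.txt}
After op 15 (modify a.txt): modified={a.txt} staged={a.txt, b.txt, c.txt}
After op 16 (git commit): modified={a.txt} staged={none}
After op 17 (git add a.txt): modified={none} staged={a.txt}
After op 18 (modify b.txt): modified={b.txt} staged={a.txt}
After op 19 (git add b.txt): modified={none} staged={a.txt, b.txt}
After op 20 (git reset a.txt): modified={a.txt} staged={b.txt}
After op 21 (modify a.txt): modified={a.txt} staged={b.txt}
After op 22 (git reset b.txt): modified={a.txt, b.txt} staged={none}
After op 23 (modify b.txt): modified={a.txt, b.txt} staged={none}
After op 24 (git add a.txt): modified={b.txt} staged={a.txt}
After op 25 (modify a.txt): modified={a.txt, b.txt} staged={a.txt}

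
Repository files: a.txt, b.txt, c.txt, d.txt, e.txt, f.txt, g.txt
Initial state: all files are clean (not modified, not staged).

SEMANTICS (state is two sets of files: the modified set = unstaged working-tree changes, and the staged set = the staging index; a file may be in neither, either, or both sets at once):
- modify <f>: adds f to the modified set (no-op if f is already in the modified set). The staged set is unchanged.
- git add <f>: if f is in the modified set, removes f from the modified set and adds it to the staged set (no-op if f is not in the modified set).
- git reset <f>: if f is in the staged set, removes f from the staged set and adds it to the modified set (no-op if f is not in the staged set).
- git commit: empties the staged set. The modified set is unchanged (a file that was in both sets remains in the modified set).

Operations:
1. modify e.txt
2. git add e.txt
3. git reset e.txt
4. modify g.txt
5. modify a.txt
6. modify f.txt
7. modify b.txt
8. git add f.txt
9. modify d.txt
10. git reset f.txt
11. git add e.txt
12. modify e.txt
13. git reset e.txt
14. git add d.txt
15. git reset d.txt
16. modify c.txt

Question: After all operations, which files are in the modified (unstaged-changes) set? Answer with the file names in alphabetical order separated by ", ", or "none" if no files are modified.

After op 1 (modify e.txt): modified={e.txt} staged={none}
After op 2 (git add e.txt): modified={none} staged={e.txt}
After op 3 (git reset e.txt): modified={e.txt} staged={none}
After op 4 (modify g.txt): modified={e.txt, g.txt} staged={none}
After op 5 (modify a.txt): modified={a.txt, e.txt, g.txt} staged={none}
After op 6 (modify f.txt): modified={a.txt, e.txt, f.txt, g.txt} staged={none}
After op 7 (modify b.txt): modified={a.txt, b.txt, e.txt, f.txt, g.txt} staged={none}
After op 8 (git add f.txt): modified={a.txt, b.txt, e.txt, g.txt} staged={f.txt}
After op 9 (modify d.txt): modified={a.txt, b.txt, d.txt, e.txt, g.txt} staged={f.txt}
After op 10 (git reset f.txt): modified={a.txt, b.txt, d.txt, e.txt, f.txt, g.txt} staged={none}
After op 11 (git add e.txt): modified={a.txt, b.txt, d.txt, f.txt, g.txt} staged={e.txt}
After op 12 (modify e.txt): modified={a.txt, b.txt, d.txt, e.txt, f.txt, g.txt} staged={e.txt}
After op 13 (git reset e.txt): modified={a.txt, b.txt, d.txt, e.txt, f.txt, g.txt} staged={none}
After op 14 (git add d.txt): modified={a.txt, b.txt, e.txt, f.txt, g.txt} staged={d.txt}
After op 15 (git reset d.txt): modified={a.txt, b.txt, d.txt, e.txt, f.txt, g.txt} staged={none}
After op 16 (modify c.txt): modified={a.txt, b.txt, c.txt, d.txt, e.txt, f.txt, g.txt} staged={none}

Answer: a.txt, b.txt, c.txt, d.txt, e.txt, f.txt, g.txt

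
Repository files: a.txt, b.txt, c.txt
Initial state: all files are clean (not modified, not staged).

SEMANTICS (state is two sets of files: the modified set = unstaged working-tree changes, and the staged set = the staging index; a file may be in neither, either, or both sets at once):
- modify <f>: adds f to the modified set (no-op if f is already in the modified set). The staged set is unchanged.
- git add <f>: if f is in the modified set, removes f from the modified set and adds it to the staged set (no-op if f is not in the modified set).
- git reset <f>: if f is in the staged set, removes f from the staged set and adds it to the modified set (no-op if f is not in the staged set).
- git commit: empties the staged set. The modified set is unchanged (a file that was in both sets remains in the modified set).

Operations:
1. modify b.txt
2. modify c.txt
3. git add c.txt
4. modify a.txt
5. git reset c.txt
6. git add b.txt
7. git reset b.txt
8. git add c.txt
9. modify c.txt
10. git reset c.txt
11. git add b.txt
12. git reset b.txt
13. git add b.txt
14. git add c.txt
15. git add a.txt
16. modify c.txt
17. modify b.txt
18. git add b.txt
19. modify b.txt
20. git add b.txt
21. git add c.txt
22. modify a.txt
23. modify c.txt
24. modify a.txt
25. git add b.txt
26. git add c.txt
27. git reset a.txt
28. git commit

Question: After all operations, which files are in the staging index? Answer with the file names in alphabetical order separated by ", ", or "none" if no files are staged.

Answer: none

Derivation:
After op 1 (modify b.txt): modified={b.txt} staged={none}
After op 2 (modify c.txt): modified={b.txt, c.txt} staged={none}
After op 3 (git add c.txt): modified={b.txt} staged={c.txt}
After op 4 (modify a.txt): modified={a.txt, b.txt} staged={c.txt}
After op 5 (git reset c.txt): modified={a.txt, b.txt, c.txt} staged={none}
After op 6 (git add b.txt): modified={a.txt, c.txt} staged={b.txt}
After op 7 (git reset b.txt): modified={a.txt, b.txt, c.txt} staged={none}
After op 8 (git add c.txt): modified={a.txt, b.txt} staged={c.txt}
After op 9 (modify c.txt): modified={a.txt, b.txt, c.txt} staged={c.txt}
After op 10 (git reset c.txt): modified={a.txt, b.txt, c.txt} staged={none}
After op 11 (git add b.txt): modified={a.txt, c.txt} staged={b.txt}
After op 12 (git reset b.txt): modified={a.txt, b.txt, c.txt} staged={none}
After op 13 (git add b.txt): modified={a.txt, c.txt} staged={b.txt}
After op 14 (git add c.txt): modified={a.txt} staged={b.txt, c.txt}
After op 15 (git add a.txt): modified={none} staged={a.txt, b.txt, c.txt}
After op 16 (modify c.txt): modified={c.txt} staged={a.txt, b.txt, c.txt}
After op 17 (modify b.txt): modified={b.txt, c.txt} staged={a.txt, b.txt, c.txt}
After op 18 (git add b.txt): modified={c.txt} staged={a.txt, b.txt, c.txt}
After op 19 (modify b.txt): modified={b.txt, c.txt} staged={a.txt, b.txt, c.txt}
After op 20 (git add b.txt): modified={c.txt} staged={a.txt, b.txt, c.txt}
After op 21 (git add c.txt): modified={none} staged={a.txt, b.txt, c.txt}
After op 22 (modify a.txt): modified={a.txt} staged={a.txt, b.txt, c.txt}
After op 23 (modify c.txt): modified={a.txt, c.txt} staged={a.txt, b.txt, c.txt}
After op 24 (modify a.txt): modified={a.txt, c.txt} staged={a.txt, b.txt, c.txt}
After op 25 (git add b.txt): modified={a.txt, c.txt} staged={a.txt, b.txt, c.txt}
After op 26 (git add c.txt): modified={a.txt} staged={a.txt, b.txt, c.txt}
After op 27 (git reset a.txt): modified={a.txt} staged={b.txt, c.txt}
After op 28 (git commit): modified={a.txt} staged={none}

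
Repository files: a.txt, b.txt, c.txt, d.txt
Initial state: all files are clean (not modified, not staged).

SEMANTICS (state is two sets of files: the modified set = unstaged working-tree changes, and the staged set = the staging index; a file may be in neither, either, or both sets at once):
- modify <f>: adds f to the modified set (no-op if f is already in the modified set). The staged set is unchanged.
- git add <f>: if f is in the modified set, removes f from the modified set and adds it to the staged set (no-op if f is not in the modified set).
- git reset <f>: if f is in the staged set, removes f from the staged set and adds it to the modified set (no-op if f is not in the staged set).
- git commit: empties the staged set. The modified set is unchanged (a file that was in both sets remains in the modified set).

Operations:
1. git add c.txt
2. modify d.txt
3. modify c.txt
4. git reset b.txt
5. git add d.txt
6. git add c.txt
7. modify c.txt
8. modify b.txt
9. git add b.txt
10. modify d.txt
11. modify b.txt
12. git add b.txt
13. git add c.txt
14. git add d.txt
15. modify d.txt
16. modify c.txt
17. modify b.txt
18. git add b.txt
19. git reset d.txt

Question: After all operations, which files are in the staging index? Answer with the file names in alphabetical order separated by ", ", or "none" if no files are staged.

Answer: b.txt, c.txt

Derivation:
After op 1 (git add c.txt): modified={none} staged={none}
After op 2 (modify d.txt): modified={d.txt} staged={none}
After op 3 (modify c.txt): modified={c.txt, d.txt} staged={none}
After op 4 (git reset b.txt): modified={c.txt, d.txt} staged={none}
After op 5 (git add d.txt): modified={c.txt} staged={d.txt}
After op 6 (git add c.txt): modified={none} staged={c.txt, d.txt}
After op 7 (modify c.txt): modified={c.txt} staged={c.txt, d.txt}
After op 8 (modify b.txt): modified={b.txt, c.txt} staged={c.txt, d.txt}
After op 9 (git add b.txt): modified={c.txt} staged={b.txt, c.txt, d.txt}
After op 10 (modify d.txt): modified={c.txt, d.txt} staged={b.txt, c.txt, d.txt}
After op 11 (modify b.txt): modified={b.txt, c.txt, d.txt} staged={b.txt, c.txt, d.txt}
After op 12 (git add b.txt): modified={c.txt, d.txt} staged={b.txt, c.txt, d.txt}
After op 13 (git add c.txt): modified={d.txt} staged={b.txt, c.txt, d.txt}
After op 14 (git add d.txt): modified={none} staged={b.txt, c.txt, d.txt}
After op 15 (modify d.txt): modified={d.txt} staged={b.txt, c.txt, d.txt}
After op 16 (modify c.txt): modified={c.txt, d.txt} staged={b.txt, c.txt, d.txt}
After op 17 (modify b.txt): modified={b.txt, c.txt, d.txt} staged={b.txt, c.txt, d.txt}
After op 18 (git add b.txt): modified={c.txt, d.txt} staged={b.txt, c.txt, d.txt}
After op 19 (git reset d.txt): modified={c.txt, d.txt} staged={b.txt, c.txt}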